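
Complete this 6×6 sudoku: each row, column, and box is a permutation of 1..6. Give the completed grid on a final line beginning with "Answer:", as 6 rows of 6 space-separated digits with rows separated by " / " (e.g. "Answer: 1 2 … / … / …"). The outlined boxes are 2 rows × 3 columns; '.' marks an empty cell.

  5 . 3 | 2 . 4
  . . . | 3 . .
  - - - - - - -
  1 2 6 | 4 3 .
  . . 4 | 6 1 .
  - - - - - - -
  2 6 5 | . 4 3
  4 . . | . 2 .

Step 1. [r2c6∈{1,5,6}] 1 has one home in box 2: r2c6 ⇒ r2c6=1.
Step 2. [r6c2∈{1,3}] across row 6, 3 lands solely at r6c2. So r6c2=3.
Step 3. [r6c4∈{1,5}] across col 4, 5 lands solely at r6c4 ⇒ r6c4=5.
Step 4. [r4c2∈{5}] nothing but 5 survives at r4c2. So r4c2=5.
Step 5. [r2c5∈{5,6}] in row 2, 5 fits only at r2c5. So r2c5=5.
Step 6. [r4c6∈{2}] r4c6's peers cover all but 2. So r4c6=2.
Step 7. [r2c2∈{4}] r2c2 is down to just 4 ⇒ r2c2=4.
Step 8. [r4c1∈{3}] r4c1's peers cover all but 3, so r4c1=3.
Step 9. [r2c1∈{6}] nothing but 6 survives at r2c1 ⇒ r2c1=6.
Step 10. [r1c5∈{6}] r1c5's peers cover all but 6 ⇒ r1c5=6.
Step 11. [r3c6∈{5}] only 5 remains possible at r3c6 ⇒ r3c6=5.
Step 12. [r2c3∈{2}] nothing but 2 survives at r2c3 ⇒ r2c3=2.
Step 13. [r6c6∈{6}] r6c6 is down to just 6, so r6c6=6.
Step 14. [r5c4∈{1}] r5c4's peers cover all but 1, so r5c4=1.
Step 15. [r1c2∈{1}] r1c2 is down to just 1, so r1c2=1.
Step 16. [r6c3∈{1}] only 1 remains possible at r6c3. So r6c3=1.

Answer: 5 1 3 2 6 4 / 6 4 2 3 5 1 / 1 2 6 4 3 5 / 3 5 4 6 1 2 / 2 6 5 1 4 3 / 4 3 1 5 2 6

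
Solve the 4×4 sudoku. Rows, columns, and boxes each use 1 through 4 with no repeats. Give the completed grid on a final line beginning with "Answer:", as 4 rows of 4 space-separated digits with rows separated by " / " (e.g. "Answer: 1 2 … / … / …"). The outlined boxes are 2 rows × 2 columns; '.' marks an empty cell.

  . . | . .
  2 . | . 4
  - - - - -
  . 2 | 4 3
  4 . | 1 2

Step 1. [r1c1∈{1,3}] across col 1, 3 lands solely at r1c1 ⇒ r1c1=3.
Step 2. [r1c2∈{1,4}] in row 1, 4 fits only at r1c2, so r1c2=4.
Step 3. [r3c1∈{1}] r3c1's peers cover all but 1, so r3c1=1.
Step 4. [r4c2∈{3}] r4c2 has the single candidate 3. So r4c2=3.
Step 5. [r1c3∈{2}] nothing but 2 survives at r1c3, so r1c3=2.
Step 6. [r1c4∈{1}] nothing but 1 survives at r1c4. So r1c4=1.
Step 7. [r2c2∈{1}] r2c2 has the single candidate 1. So r2c2=1.
Step 8. [r2c3∈{3}] only 3 remains possible at r2c3, so r2c3=3.

Answer: 3 4 2 1 / 2 1 3 4 / 1 2 4 3 / 4 3 1 2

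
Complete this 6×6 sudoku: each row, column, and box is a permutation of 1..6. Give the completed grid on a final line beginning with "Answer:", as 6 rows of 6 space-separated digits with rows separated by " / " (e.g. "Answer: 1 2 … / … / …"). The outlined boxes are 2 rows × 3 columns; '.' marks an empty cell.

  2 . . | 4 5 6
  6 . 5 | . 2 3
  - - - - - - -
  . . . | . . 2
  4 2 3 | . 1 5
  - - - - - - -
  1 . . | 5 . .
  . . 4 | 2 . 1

Step 1. [r6c1∈{3,5}] r6c1 is the only open cell in col 1 admitting 3. So r6c1=3.
Step 2. [r5c2∈{6}] r5c2 is down to just 6, so r5c2=6.
Step 3. [r3c3∈{1,6}] 6 has one home in col 3: r3c3, so r3c3=6.
Step 4. [r3c2∈{1,5}] across row 3, 1 lands solely at r3c2, so r3c2=1.
Step 5. [r5c5∈{3,4}] across row 5, 3 lands solely at r5c5 ⇒ r5c5=3.
Step 6. [r5c6∈{4}] r5c6 has the single candidate 4, so r5c6=4.
Step 7. [r6c2∈{5}] r6c2 is down to just 5, so r6c2=5.
Step 8. [r3c4∈{3}] nothing but 3 survives at r3c4 ⇒ r3c4=3.
Step 9. [r2c4∈{1}] r2c4 has the single candidate 1, so r2c4=1.
Step 10. [r1c3∈{1}] r1c3 is down to just 1 ⇒ r1c3=1.
Step 11. [r3c5∈{4}] r3c5 has the single candidate 4. So r3c5=4.
Step 12. [r2c2∈{4}] nothing but 4 survives at r2c2 ⇒ r2c2=4.
Step 13. [r1c2∈{3}] r1c2's peers cover all but 3. So r1c2=3.
Step 14. [r3c1∈{5}] only 5 remains possible at r3c1 ⇒ r3c1=5.
Step 15. [r5c3∈{2}] only 2 remains possible at r5c3 ⇒ r5c3=2.
Step 16. [r6c5∈{6}] r6c5's peers cover all but 6 ⇒ r6c5=6.
Step 17. [r4c4∈{6}] r4c4's peers cover all but 6. So r4c4=6.

Answer: 2 3 1 4 5 6 / 6 4 5 1 2 3 / 5 1 6 3 4 2 / 4 2 3 6 1 5 / 1 6 2 5 3 4 / 3 5 4 2 6 1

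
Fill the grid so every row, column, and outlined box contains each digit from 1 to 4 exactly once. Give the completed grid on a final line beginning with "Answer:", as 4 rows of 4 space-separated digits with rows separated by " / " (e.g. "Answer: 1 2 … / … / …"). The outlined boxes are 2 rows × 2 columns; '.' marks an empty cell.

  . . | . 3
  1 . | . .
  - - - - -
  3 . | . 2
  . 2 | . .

Step 1. [r1c2∈{4}] r1c2's peers cover all but 4. So r1c2=4.
Step 2. [r3c3∈{1,4}] row 3 places 4 nowhere but r3c3 ⇒ r3c3=4.
Step 3. [r1c3∈{1,2}] 1 has one home in row 1: r1c3, so r1c3=1.
Step 4. [r4c4∈{1}] only 1 remains possible at r4c4, so r4c4=1.
Step 5. [r2c4∈{4}] only 4 remains possible at r2c4 ⇒ r2c4=4.
Step 6. [r3c2∈{1}] r3c2 is down to just 1 ⇒ r3c2=1.
Step 7. [r4c1∈{4}] only 4 remains possible at r4c1. So r4c1=4.
Step 8. [r4c3∈{3}] r4c3 has the single candidate 3 ⇒ r4c3=3.
Step 9. [r2c2∈{3}] only 3 remains possible at r2c2, so r2c2=3.
Step 10. [r2c3∈{2}] r2c3's peers cover all but 2. So r2c3=2.
Step 11. [r1c1∈{2}] r1c1 has the single candidate 2 ⇒ r1c1=2.

Answer: 2 4 1 3 / 1 3 2 4 / 3 1 4 2 / 4 2 3 1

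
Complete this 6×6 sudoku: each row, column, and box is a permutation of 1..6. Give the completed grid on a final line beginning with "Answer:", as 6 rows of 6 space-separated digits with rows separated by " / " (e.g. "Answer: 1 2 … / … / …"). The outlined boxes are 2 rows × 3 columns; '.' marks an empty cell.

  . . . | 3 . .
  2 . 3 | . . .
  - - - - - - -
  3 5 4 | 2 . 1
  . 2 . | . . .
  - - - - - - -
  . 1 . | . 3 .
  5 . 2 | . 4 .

Step 1. [r6c6∈{6}] r6c6 has the single candidate 6. So r6c6=6.
Step 2. [r1c3∈{1,5,6}] across col 3, 5 lands solely at r1c3. So r1c3=5.
Step 3. [r3c5∈{6}] only 6 remains possible at r3c5. So r3c5=6.
Step 4. [r2c4∈{1,4,5,6}] 6 has one home in col 4: r2c4 ⇒ r2c4=6.
Step 5. [r1c1∈{1,4,6}] box 1 places 1 nowhere but r1c1 ⇒ r1c1=1.
Step 6. [r4c5∈{5}] only 5 remains possible at r4c5, so r4c5=5.
Step 7. [r2c2∈{4}] r2c2 is down to just 4 ⇒ r2c2=4.
Step 8. [r4c1∈{6}] r4c1's peers cover all but 6. So r4c1=6.
Step 9. [r5c6∈{2,5}] in row 5, 2 fits only at r5c6, so r5c6=2.
Step 10. [r1c6∈{4}] r1c6's peers cover all but 4. So r1c6=4.
Step 11. [r4c6∈{3}] nothing but 3 survives at r4c6, so r4c6=3.
Step 12. [r4c4∈{4}] only 4 remains possible at r4c4, so r4c4=4.
Step 13. [r5c1∈{4}] nothing but 4 survives at r5c1, so r5c1=4.
Step 14. [r5c4∈{5}] only 5 remains possible at r5c4. So r5c4=5.
Step 15. [r1c5∈{2}] r1c5's peers cover all but 2, so r1c5=2.
Step 16. [r2c5∈{1}] nothing but 1 survives at r2c5, so r2c5=1.
Step 17. [r1c2∈{6}] r1c2's peers cover all but 6 ⇒ r1c2=6.
Step 18. [r2c6∈{5}] r2c6 has the single candidate 5. So r2c6=5.
Step 19. [r5c3∈{6}] r5c3 has the single candidate 6. So r5c3=6.
Step 20. [r6c2∈{3}] r6c2 is down to just 3 ⇒ r6c2=3.
Step 21. [r4c3∈{1}] r4c3's peers cover all but 1, so r4c3=1.
Step 22. [r6c4∈{1}] r6c4's peers cover all but 1. So r6c4=1.

Answer: 1 6 5 3 2 4 / 2 4 3 6 1 5 / 3 5 4 2 6 1 / 6 2 1 4 5 3 / 4 1 6 5 3 2 / 5 3 2 1 4 6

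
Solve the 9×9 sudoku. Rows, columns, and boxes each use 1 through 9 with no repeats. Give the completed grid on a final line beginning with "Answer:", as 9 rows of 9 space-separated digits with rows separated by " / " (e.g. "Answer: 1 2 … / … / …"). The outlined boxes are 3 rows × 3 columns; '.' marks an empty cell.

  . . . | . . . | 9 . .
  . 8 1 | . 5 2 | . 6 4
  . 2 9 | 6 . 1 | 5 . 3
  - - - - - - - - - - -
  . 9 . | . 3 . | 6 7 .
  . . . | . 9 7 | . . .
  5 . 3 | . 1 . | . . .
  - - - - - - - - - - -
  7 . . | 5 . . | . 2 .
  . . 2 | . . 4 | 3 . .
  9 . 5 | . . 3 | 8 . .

Step 1. [r1c6∈{8}] r1c6's peers cover all but 8 ⇒ r1c6=8.
Step 2. [r3c1∈{4}] r3c1 is down to just 4 ⇒ r3c1=4.
Step 3. [r1c9∈{1,2,7}] in row 1, 2 fits only at r1c9 ⇒ r1c9=2.
Step 4. [r3c5∈{7}] r3c5 has the single candidate 7. So r3c5=7.
Step 5. [r5c8∈{1,3,4,5,8}] row 5 places 3 nowhere but r5c8, so r5c8=3.
Step 6. [r5c9∈{1,5,8}] across row 5, 5 lands solely at r5c9. So r5c9=5.
Step 7. [r7c2∈{1,3,4,6}] in row 7, 3 fits only at r7c2 ⇒ r7c2=3.
Step 8. [r6c2∈{4,6,7}] row 6 places 7 nowhere but r6c2 ⇒ r6c2=7.
Step 9. [r7c6∈{6,9}] in col 6, 9 fits only at r7c6, so r7c6=9.
Step 10. [r8c8∈{1,5,9}] in row 8, 5 fits only at r8c8, so r8c8=5.
Step 11. [r8c9∈{1,6,7,9}] r8c9 is the only open cell in row 8 admitting 9 ⇒ r8c9=9.
Step 12. [r6c9∈{8}] nothing but 8 survives at r6c9, so r6c9=8.
Step 13. [r4c9∈{1}] r4c9's peers cover all but 1. So r4c9=1.
Step 14. [r7c9∈{6}] nothing but 6 survives at r7c9, so r7c9=6.
Step 15. [r8c4∈{1,7,8}] row 8 places 7 nowhere but r8c4 ⇒ r8c4=7.
Step 16. [r9c4∈{1,2}] 1 has one home in col 4: r9c4, so r9c4=1.
Step 17. [r9c8∈{4}] r9c8's peers cover all but 4, so r9c8=4.
Step 18. [r5c2∈{1,4,6}] across col 2, 4 lands solely at r5c2. So r5c2=4.
Step 19. [r4c3∈{8}] nothing but 8 survives at r4c3. So r4c3=8.
Step 20. [r9c2∈{6}] r9c2's peers cover all but 6. So r9c2=6.
Step 21. [r4c4∈{2,4}] r4c4 is the only open cell in row 4 admitting 4 ⇒ r4c4=4.
Step 22. [r5c7∈{2}] nothing but 2 survives at r5c7, so r5c7=2.
Step 23. [r5c3∈{6}] r5c3's peers cover all but 6 ⇒ r5c3=6.
Step 24. [r8c1∈{1,8}] r8c1 is the only open cell in col 1 admitting 8, so r8c1=8.
Step 25. [r2c1∈{3}] r2c1 is down to just 3, so r2c1=3.
Step 26. [r4c1∈{2}] r4c1 is down to just 2, so r4c1=2.
Step 27. [r6c8∈{9}] r6c8's peers cover all but 9, so r6c8=9.
Step 28. [r1c3∈{7}] nothing but 7 survives at r1c3, so r1c3=7.
Step 29. [r9c9∈{7}] r9c9's peers cover all but 7, so r9c9=7.
Step 30. [r3c8∈{8}] nothing but 8 survives at r3c8. So r3c8=8.
Step 31. [r5c1∈{1}] nothing but 1 survives at r5c1 ⇒ r5c1=1.
Step 32. [r6c4∈{2}] r6c4 is down to just 2 ⇒ r6c4=2.
Step 33. [r6c7∈{4}] r6c7 is down to just 4, so r6c7=4.
Step 34. [r2c7∈{7}] only 7 remains possible at r2c7. So r2c7=7.
Step 35. [r1c2∈{5}] only 5 remains possible at r1c2 ⇒ r1c2=5.
Step 36. [r7c7∈{1}] only 1 remains possible at r7c7, so r7c7=1.
Step 37. [r7c5∈{8}] r7c5 has the single candidate 8 ⇒ r7c5=8.
Step 38. [r9c5∈{2}] nothing but 2 survives at r9c5, so r9c5=2.
Step 39. [r1c5∈{4}] nothing but 4 survives at r1c5. So r1c5=4.
Step 40. [r2c4∈{9}] r2c4 is down to just 9. So r2c4=9.
Step 41. [r6c6∈{6}] nothing but 6 survives at r6c6. So r6c6=6.
Step 42. [r1c4∈{3}] r1c4 is down to just 3, so r1c4=3.
Step 43. [r8c5∈{6}] r8c5 is down to just 6 ⇒ r8c5=6.
Step 44. [r7c3∈{4}] r7c3's peers cover all but 4 ⇒ r7c3=4.
Step 45. [r8c2∈{1}] r8c2 is down to just 1. So r8c2=1.
Step 46. [r5c4∈{8}] nothing but 8 survives at r5c4 ⇒ r5c4=8.
Step 47. [r1c8∈{1}] r1c8 has the single candidate 1. So r1c8=1.
Step 48. [r4c6∈{5}] nothing but 5 survives at r4c6. So r4c6=5.
Step 49. [r1c1∈{6}] r1c1 is down to just 6, so r1c1=6.

Answer: 6 5 7 3 4 8 9 1 2 / 3 8 1 9 5 2 7 6 4 / 4 2 9 6 7 1 5 8 3 / 2 9 8 4 3 5 6 7 1 / 1 4 6 8 9 7 2 3 5 / 5 7 3 2 1 6 4 9 8 / 7 3 4 5 8 9 1 2 6 / 8 1 2 7 6 4 3 5 9 / 9 6 5 1 2 3 8 4 7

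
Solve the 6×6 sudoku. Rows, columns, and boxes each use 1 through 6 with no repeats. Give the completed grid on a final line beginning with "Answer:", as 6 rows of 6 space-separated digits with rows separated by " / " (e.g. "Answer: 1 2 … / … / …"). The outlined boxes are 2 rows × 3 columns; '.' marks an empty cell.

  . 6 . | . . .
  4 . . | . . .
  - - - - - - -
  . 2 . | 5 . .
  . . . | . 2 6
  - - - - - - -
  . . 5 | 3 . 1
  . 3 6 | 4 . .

Step 1. [r4c4∈{1}] only 1 remains possible at r4c4 ⇒ r4c4=1.
Step 2. [r2c2∈{1,5}] col 2 places 1 nowhere but r2c2. So r2c2=1.
Step 3. [r1c1∈{2,3,5}] r1c1 is the only open cell in box 1 admitting 5. So r1c1=5.
Step 4. [r1c4∈{2}] r1c4's peers cover all but 2, so r1c4=2.
Step 5. [r1c3∈{3}] nothing but 3 survives at r1c3, so r1c3=3.
Step 6. [r3c1∈{1,3,6}] in row 3, 6 fits only at r3c1 ⇒ r3c1=6.
Step 7. [r1c6∈{4}] r1c6 has the single candidate 4 ⇒ r1c6=4.
Step 8. [r3c6∈{3}] only 3 remains possible at r3c6 ⇒ r3c6=3.
Step 9. [r4c3∈{4}] nothing but 4 survives at r4c3 ⇒ r4c3=4.
Step 10. [r2c5∈{3,5,6}] row 2 places 3 nowhere but r2c5 ⇒ r2c5=3.
Step 11. [r6c6∈{2,5}] col 6 places 2 nowhere but r6c6, so r6c6=2.
Step 12. [r5c5∈{6}] r5c5 has the single candidate 6 ⇒ r5c5=6.
Step 13. [r2c4∈{6}] nothing but 6 survives at r2c4. So r2c4=6.
Step 14. [r2c3∈{2}] r2c3 has the single candidate 2. So r2c3=2.
Step 15. [r6c5∈{5}] r6c5 has the single candidate 5 ⇒ r6c5=5.
Step 16. [r1c5∈{1}] r1c5 has the single candidate 1. So r1c5=1.
Step 17. [r6c1∈{1}] only 1 remains possible at r6c1. So r6c1=1.
Step 18. [r3c5∈{4}] r3c5 is down to just 4 ⇒ r3c5=4.
Step 19. [r3c3∈{1}] nothing but 1 survives at r3c3. So r3c3=1.
Step 20. [r5c2∈{4}] only 4 remains possible at r5c2, so r5c2=4.
Step 21. [r2c6∈{5}] only 5 remains possible at r2c6. So r2c6=5.
Step 22. [r5c1∈{2}] only 2 remains possible at r5c1, so r5c1=2.
Step 23. [r4c2∈{5}] r4c2 has the single candidate 5. So r4c2=5.
Step 24. [r4c1∈{3}] r4c1 is down to just 3 ⇒ r4c1=3.

Answer: 5 6 3 2 1 4 / 4 1 2 6 3 5 / 6 2 1 5 4 3 / 3 5 4 1 2 6 / 2 4 5 3 6 1 / 1 3 6 4 5 2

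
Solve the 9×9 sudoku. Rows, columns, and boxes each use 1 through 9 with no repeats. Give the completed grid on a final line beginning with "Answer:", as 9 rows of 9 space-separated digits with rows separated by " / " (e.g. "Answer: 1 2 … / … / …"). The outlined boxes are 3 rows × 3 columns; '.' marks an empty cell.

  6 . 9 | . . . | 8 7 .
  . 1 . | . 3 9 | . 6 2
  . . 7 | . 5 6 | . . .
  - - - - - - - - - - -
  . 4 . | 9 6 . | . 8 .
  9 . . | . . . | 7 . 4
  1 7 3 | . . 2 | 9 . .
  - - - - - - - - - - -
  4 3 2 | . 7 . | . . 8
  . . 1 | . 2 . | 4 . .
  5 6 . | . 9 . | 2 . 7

Step 1. [r1c9∈{1,3,5}] across row 1, 3 lands solely at r1c9. So r1c9=3.
Step 2. [r6c8∈{5}] only 5 remains possible at r6c8. So r6c8=5.
Step 3. [r9c3∈{8}] r9c3 is down to just 8. So r9c3=8.
Step 4. [r5c2∈{2,5,8}] across box 4, 8 lands solely at r5c2. So r5c2=8.
Step 5. [r3c7∈{1}] only 1 remains possible at r3c7, so r3c7=1.
Step 6. [r5c5∈{1}] r5c5's peers cover all but 1, so r5c5=1.
Step 7. [r8c9∈{5,6,9}] r8c9 is the only open cell in col 9 admitting 5, so r8c9=5.
Step 8. [r1c5∈{4}] only 4 remains possible at r1c5, so r1c5=4.
Step 9. [r1c6∈{1}] nothing but 1 survives at r1c6. So r1c6=1.
Step 10. [r7c6∈{5}] r7c6 has the single candidate 5, so r7c6=5.
Step 11. [r5c6∈{3}] r5c6 is down to just 3 ⇒ r5c6=3.
Step 12. [r3c2∈{2}] r3c2 has the single candidate 2, so r3c2=2.
Step 13. [r3c4∈{8}] r3c4 has the single candidate 8. So r3c4=8.
Step 14. [r7c8∈{1,9}] in row 7, 9 fits only at r7c8 ⇒ r7c8=9.
Step 15. [r9c8∈{1,3}] col 8 places 1 nowhere but r9c8, so r9c8=1.
Step 16. [r4c3∈{5}] nothing but 5 survives at r4c3 ⇒ r4c3=5.
Step 17. [r8c4∈{3,6}] r8c4 is the only open cell in row 8 admitting 6. So r8c4=6.
Step 18. [r6c4∈{4}] nothing but 4 survives at r6c4. So r6c4=4.
Step 19. [r2c4∈{7}] nothing but 7 survives at r2c4, so r2c4=7.
Step 20. [r7c4∈{1}] r7c4 is down to just 1. So r7c4=1.
Step 21. [r5c4∈{5}] r5c4 is down to just 5 ⇒ r5c4=5.
Step 22. [r2c7∈{5}] nothing but 5 survives at r2c7, so r2c7=5.
Step 23. [r8c2∈{9}] only 9 remains possible at r8c2, so r8c2=9.
Step 24. [r3c1∈{3}] r3c1 is down to just 3, so r3c1=3.
Step 25. [r8c8∈{3}] nothing but 3 survives at r8c8, so r8c8=3.
Step 26. [r9c6∈{4}] nothing but 4 survives at r9c6 ⇒ r9c6=4.
Step 27. [r8c1∈{7}] only 7 remains possible at r8c1, so r8c1=7.
Step 28. [r4c9∈{1}] only 1 remains possible at r4c9. So r4c9=1.
Step 29. [r6c5∈{8}] only 8 remains possible at r6c5 ⇒ r6c5=8.
Step 30. [r4c6∈{7}] nothing but 7 survives at r4c6. So r4c6=7.
Step 31. [r2c1∈{8}] r2c1 has the single candidate 8. So r2c1=8.
Step 32. [r3c8∈{4}] nothing but 4 survives at r3c8 ⇒ r3c8=4.
Step 33. [r5c8∈{2}] r5c8 has the single candidate 2 ⇒ r5c8=2.
Step 34. [r7c7∈{6}] r7c7 has the single candidate 6, so r7c7=6.
Step 35. [r5c3∈{6}] r5c3's peers cover all but 6, so r5c3=6.
Step 36. [r3c9∈{9}] r3c9 has the single candidate 9. So r3c9=9.
Step 37. [r9c4∈{3}] r9c4 has the single candidate 3 ⇒ r9c4=3.
Step 38. [r4c7∈{3}] r4c7's peers cover all but 3, so r4c7=3.
Step 39. [r8c6∈{8}] only 8 remains possible at r8c6. So r8c6=8.
Step 40. [r4c1∈{2}] only 2 remains possible at r4c1. So r4c1=2.
Step 41. [r2c3∈{4}] r2c3 is down to just 4 ⇒ r2c3=4.
Step 42. [r1c4∈{2}] only 2 remains possible at r1c4, so r1c4=2.
Step 43. [r1c2∈{5}] nothing but 5 survives at r1c2 ⇒ r1c2=5.
Step 44. [r6c9∈{6}] r6c9's peers cover all but 6 ⇒ r6c9=6.

Answer: 6 5 9 2 4 1 8 7 3 / 8 1 4 7 3 9 5 6 2 / 3 2 7 8 5 6 1 4 9 / 2 4 5 9 6 7 3 8 1 / 9 8 6 5 1 3 7 2 4 / 1 7 3 4 8 2 9 5 6 / 4 3 2 1 7 5 6 9 8 / 7 9 1 6 2 8 4 3 5 / 5 6 8 3 9 4 2 1 7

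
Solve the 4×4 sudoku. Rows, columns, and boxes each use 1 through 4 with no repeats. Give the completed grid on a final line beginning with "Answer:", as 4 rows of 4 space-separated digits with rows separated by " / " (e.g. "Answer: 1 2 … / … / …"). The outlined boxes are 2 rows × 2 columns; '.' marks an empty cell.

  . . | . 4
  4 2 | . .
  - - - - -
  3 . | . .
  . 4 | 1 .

Step 1. [r2c3∈{3}] only 3 remains possible at r2c3. So r2c3=3.
Step 2. [r3c4∈{2}] only 2 remains possible at r3c4 ⇒ r3c4=2.
Step 3. [r1c2∈{1,3}] row 1 places 3 nowhere but r1c2, so r1c2=3.
Step 4. [r3c2∈{1}] r3c2 has the single candidate 1, so r3c2=1.
Step 5. [r2c4∈{1}] r2c4's peers cover all but 1 ⇒ r2c4=1.
Step 6. [r1c3∈{2}] r1c3 is down to just 2 ⇒ r1c3=2.
Step 7. [r3c3∈{4}] nothing but 4 survives at r3c3. So r3c3=4.
Step 8. [r1c1∈{1}] r1c1 is down to just 1. So r1c1=1.
Step 9. [r4c1∈{2}] nothing but 2 survives at r4c1, so r4c1=2.
Step 10. [r4c4∈{3}] r4c4 is down to just 3. So r4c4=3.

Answer: 1 3 2 4 / 4 2 3 1 / 3 1 4 2 / 2 4 1 3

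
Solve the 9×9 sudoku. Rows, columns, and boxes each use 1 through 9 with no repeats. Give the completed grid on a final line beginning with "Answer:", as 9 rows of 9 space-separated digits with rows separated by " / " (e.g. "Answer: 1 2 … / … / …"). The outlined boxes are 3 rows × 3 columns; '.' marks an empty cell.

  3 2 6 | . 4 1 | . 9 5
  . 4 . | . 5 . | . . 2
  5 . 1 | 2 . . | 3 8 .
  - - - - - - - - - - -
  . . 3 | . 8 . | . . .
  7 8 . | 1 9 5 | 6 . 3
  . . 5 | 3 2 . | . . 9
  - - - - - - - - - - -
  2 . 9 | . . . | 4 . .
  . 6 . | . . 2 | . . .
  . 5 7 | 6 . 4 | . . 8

Step 1. [r1c7∈{7}] r1c7 is down to just 7. So r1c7=7.
Step 2. [r9c1∈{1}] only 1 remains possible at r9c1, so r9c1=1.
Step 3. [r2c6∈{3,6,7,8,9}] row 2 places 3 nowhere but r2c6 ⇒ r2c6=3.
Step 4. [r2c4∈{7,8,9}] row 2 places 7 nowhere but r2c4, so r2c4=7.
Step 5. [r2c7∈{1}] r2c7 is down to just 1. So r2c7=1.
Step 6. [r2c1∈{8,9}] row 2 places 9 nowhere but r2c1. So r2c1=9.
Step 7. [r9c5∈{3}] r9c5 has the single candidate 3 ⇒ r9c5=3.
Step 8. [r8c8∈{1,3,5,7}] across row 8, 3 lands solely at r8c8. So r8c8=3.
Step 9. [r9c8∈{2}] r9c8 has the single candidate 2. So r9c8=2.
Step 10. [r5c8∈{4}] nothing but 4 survives at r5c8 ⇒ r5c8=4.
Step 11. [r8c4∈{5,8,9}] across col 4, 9 lands solely at r8c4, so r8c4=9.
Step 12. [r6c1∈{4,6}] in row 6, 4 fits only at r6c1. So r6c1=4.
Step 13. [r6c6∈{6,7}] row 6 places 6 nowhere but r6c6. So r6c6=6.
Step 14. [r6c8∈{1,7}] across row 6, 7 lands solely at r6c8, so r6c8=7.
Step 15. [r4c9∈{1}] r4c9 is down to just 1, so r4c9=1.
Step 16. [r7c8∈{1,5,6}] across col 8, 1 lands solely at r7c8. So r7c8=1.
Step 17. [r7c5∈{7}] r7c5's peers cover all but 7 ⇒ r7c5=7.
Step 18. [r4c7∈{2,5}] 2 has one home in row 4: r4c7 ⇒ r4c7=2.
Step 19. [r7c9∈{6}] only 6 remains possible at r7c9. So r7c9=6.
Step 20. [r7c6∈{8}] r7c6 is down to just 8. So r7c6=8.
Step 21. [r8c1∈{8}] r8c1 has the single candidate 8, so r8c1=8.
Step 22. [r4c4∈{4}] r4c4 has the single candidate 4. So r4c4=4.
Step 23. [r8c3∈{4}] r8c3 is down to just 4 ⇒ r8c3=4.
Step 24. [r1c4∈{8}] r1c4 has the single candidate 8. So r1c4=8.
Step 25. [r7c4∈{5}] only 5 remains possible at r7c4. So r7c4=5.
Step 26. [r5c3∈{2}] nothing but 2 survives at r5c3, so r5c3=2.
Step 27. [r8c7∈{5}] r8c7's peers cover all but 5 ⇒ r8c7=5.
Step 28. [r4c6∈{7}] r4c6's peers cover all but 7. So r4c6=7.
Step 29. [r6c2∈{1}] nothing but 1 survives at r6c2, so r6c2=1.
Step 30. [r2c3∈{8}] nothing but 8 survives at r2c3. So r2c3=8.
Step 31. [r9c7∈{9}] only 9 remains possible at r9c7, so r9c7=9.
Step 32. [r3c9∈{4}] only 4 remains possible at r3c9 ⇒ r3c9=4.
Step 33. [r7c2∈{3}] r7c2's peers cover all but 3. So r7c2=3.
Step 34. [r8c9∈{7}] r8c9's peers cover all but 7 ⇒ r8c9=7.
Step 35. [r3c5∈{6}] r3c5 has the single candidate 6 ⇒ r3c5=6.
Step 36. [r3c2∈{7}] r3c2's peers cover all but 7, so r3c2=7.
Step 37. [r2c8∈{6}] r2c8's peers cover all but 6. So r2c8=6.
Step 38. [r8c5∈{1}] r8c5's peers cover all but 1, so r8c5=1.
Step 39. [r4c2∈{9}] r4c2's peers cover all but 9 ⇒ r4c2=9.
Step 40. [r3c6∈{9}] only 9 remains possible at r3c6, so r3c6=9.
Step 41. [r4c1∈{6}] nothing but 6 survives at r4c1. So r4c1=6.
Step 42. [r6c7∈{8}] nothing but 8 survives at r6c7, so r6c7=8.
Step 43. [r4c8∈{5}] nothing but 5 survives at r4c8, so r4c8=5.

Answer: 3 2 6 8 4 1 7 9 5 / 9 4 8 7 5 3 1 6 2 / 5 7 1 2 6 9 3 8 4 / 6 9 3 4 8 7 2 5 1 / 7 8 2 1 9 5 6 4 3 / 4 1 5 3 2 6 8 7 9 / 2 3 9 5 7 8 4 1 6 / 8 6 4 9 1 2 5 3 7 / 1 5 7 6 3 4 9 2 8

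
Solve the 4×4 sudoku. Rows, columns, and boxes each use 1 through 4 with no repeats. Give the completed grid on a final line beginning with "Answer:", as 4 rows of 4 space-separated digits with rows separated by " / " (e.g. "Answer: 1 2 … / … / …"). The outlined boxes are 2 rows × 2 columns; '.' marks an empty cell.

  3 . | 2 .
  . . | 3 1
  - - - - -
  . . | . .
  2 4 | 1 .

Step 1. [r3c4∈{2,3,4}] across row 3, 2 lands solely at r3c4 ⇒ r3c4=2.
Step 2. [r1c2∈{1}] r1c2 is down to just 1. So r1c2=1.
Step 3. [r2c2∈{2}] only 2 remains possible at r2c2. So r2c2=2.
Step 4. [r1c4∈{4}] r1c4 is down to just 4, so r1c4=4.
Step 5. [r4c4∈{3}] r4c4's peers cover all but 3 ⇒ r4c4=3.
Step 6. [r3c2∈{3}] nothing but 3 survives at r3c2 ⇒ r3c2=3.
Step 7. [r2c1∈{4}] r2c1's peers cover all but 4. So r2c1=4.
Step 8. [r3c1∈{1}] nothing but 1 survives at r3c1. So r3c1=1.
Step 9. [r3c3∈{4}] r3c3's peers cover all but 4. So r3c3=4.

Answer: 3 1 2 4 / 4 2 3 1 / 1 3 4 2 / 2 4 1 3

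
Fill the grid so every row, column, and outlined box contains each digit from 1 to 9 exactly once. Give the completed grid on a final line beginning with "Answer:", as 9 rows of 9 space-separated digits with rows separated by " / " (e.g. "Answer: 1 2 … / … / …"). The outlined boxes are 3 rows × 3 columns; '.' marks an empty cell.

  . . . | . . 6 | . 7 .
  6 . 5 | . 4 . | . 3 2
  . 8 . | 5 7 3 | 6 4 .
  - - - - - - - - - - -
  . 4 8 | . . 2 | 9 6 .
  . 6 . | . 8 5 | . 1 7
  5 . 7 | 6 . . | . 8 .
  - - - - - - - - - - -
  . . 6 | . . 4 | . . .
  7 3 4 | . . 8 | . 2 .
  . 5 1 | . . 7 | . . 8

Step 1. [r9c8∈{9}] only 9 remains possible at r9c8, so r9c8=9.
Step 2. [r9c1∈{2}] r9c1's peers cover all but 2. So r9c1=2.
Step 3. [r7c2∈{9}] only 9 remains possible at r7c2, so r7c2=9.
Step 4. [r9c4∈{3}] r9c4 is down to just 3 ⇒ r9c4=3.
Step 5. [r7c8∈{5}] only 5 remains possible at r7c8 ⇒ r7c8=5.
Step 6. [r8c7∈{1}] nothing but 1 survives at r8c7 ⇒ r8c7=1.
Step 7. [r8c4∈{9}] r8c4's peers cover all but 9 ⇒ r8c4=9.
Step 8. [r3c3∈{2,9}] 2 has one home in row 3: r3c3 ⇒ r3c3=2.
Step 9. [r1c2∈{1}] r1c2 is down to just 1, so r1c2=1.
Step 10. [r3c1∈{9}] r3c1 is down to just 9, so r3c1=9.
Step 11. [r5c1∈{3}] only 3 remains possible at r5c1. So r5c1=3.
Step 12. [r2c6∈{1,9}] 9 has one home in row 2: r2c6, so r2c6=9.
Step 13. [r6c9∈{3,4}] in col 9, 4 fits only at r6c9, so r6c9=4.
Step 14. [r2c4∈{1,8}] 1 has one home in row 2: r2c4, so r2c4=1.
Step 15. [r7c5∈{1,2}] r7c5 is the only open cell in row 7 admitting 1, so r7c5=1.
Step 16. [r1c7∈{5,8}] across col 7, 5 lands solely at r1c7 ⇒ r1c7=5.
Step 17. [r4c5∈{3}] r4c5 is down to just 3. So r4c5=3.
Step 18. [r6c7∈{2,3}] 3 has one home in row 6: r6c7 ⇒ r6c7=3.
Step 19. [r8c5∈{5,6}] row 8 places 5 nowhere but r8c5, so r8c5=5.
Step 20. [r1c4∈{2,8}] across row 1, 8 lands solely at r1c4, so r1c4=8.
Step 21. [r5c3∈{9}] nothing but 9 survives at r5c3. So r5c3=9.
Step 22. [r2c2∈{7}] only 7 remains possible at r2c2. So r2c2=7.
Step 23. [r4c9∈{5}] only 5 remains possible at r4c9. So r4c9=5.
Step 24. [r1c1∈{4}] r1c1's peers cover all but 4, so r1c1=4.
Step 25. [r7c9∈{3}] only 3 remains possible at r7c9. So r7c9=3.
Step 26. [r7c1∈{8}] nothing but 8 survives at r7c1. So r7c1=8.
Step 27. [r4c1∈{1}] only 1 remains possible at r4c1. So r4c1=1.
Step 28. [r1c3∈{3}] r1c3's peers cover all but 3 ⇒ r1c3=3.
Step 29. [r8c9∈{6}] nothing but 6 survives at r8c9. So r8c9=6.
Step 30. [r6c5∈{9}] only 9 remains possible at r6c5, so r6c5=9.
Step 31. [r2c7∈{8}] nothing but 8 survives at r2c7. So r2c7=8.
Step 32. [r7c7∈{7}] r7c7's peers cover all but 7 ⇒ r7c7=7.
Step 33. [r5c7∈{2}] only 2 remains possible at r5c7. So r5c7=2.
Step 34. [r1c9∈{9}] only 9 remains possible at r1c9. So r1c9=9.
Step 35. [r9c5∈{6}] r9c5 is down to just 6 ⇒ r9c5=6.
Step 36. [r4c4∈{7}] nothing but 7 survives at r4c4 ⇒ r4c4=7.
Step 37. [r5c4∈{4}] r5c4's peers cover all but 4. So r5c4=4.
Step 38. [r9c7∈{4}] r9c7's peers cover all but 4. So r9c7=4.
Step 39. [r3c9∈{1}] nothing but 1 survives at r3c9, so r3c9=1.
Step 40. [r6c6∈{1}] r6c6's peers cover all but 1. So r6c6=1.
Step 41. [r6c2∈{2}] only 2 remains possible at r6c2 ⇒ r6c2=2.
Step 42. [r1c5∈{2}] r1c5's peers cover all but 2, so r1c5=2.
Step 43. [r7c4∈{2}] nothing but 2 survives at r7c4. So r7c4=2.

Answer: 4 1 3 8 2 6 5 7 9 / 6 7 5 1 4 9 8 3 2 / 9 8 2 5 7 3 6 4 1 / 1 4 8 7 3 2 9 6 5 / 3 6 9 4 8 5 2 1 7 / 5 2 7 6 9 1 3 8 4 / 8 9 6 2 1 4 7 5 3 / 7 3 4 9 5 8 1 2 6 / 2 5 1 3 6 7 4 9 8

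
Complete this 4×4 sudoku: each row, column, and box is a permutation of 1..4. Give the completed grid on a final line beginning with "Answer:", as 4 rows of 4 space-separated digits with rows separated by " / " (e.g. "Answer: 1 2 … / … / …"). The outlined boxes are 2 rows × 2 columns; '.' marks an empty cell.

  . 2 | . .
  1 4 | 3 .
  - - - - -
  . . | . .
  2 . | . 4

Step 1. [r3c4∈{1,2,3}] col 4 places 3 nowhere but r3c4 ⇒ r3c4=3.
Step 2. [r4c3∈{1}] r4c3 is down to just 1. So r4c3=1.
Step 3. [r4c2∈{3}] nothing but 3 survives at r4c2, so r4c2=3.
Step 4. [r3c1∈{4}] r3c1's peers cover all but 4. So r3c1=4.
Step 5. [r1c1∈{3}] nothing but 3 survives at r1c1. So r1c1=3.
Step 6. [r1c3∈{4}] only 4 remains possible at r1c3. So r1c3=4.
Step 7. [r1c4∈{1}] nothing but 1 survives at r1c4. So r1c4=1.
Step 8. [r3c3∈{2}] r3c3 has the single candidate 2 ⇒ r3c3=2.
Step 9. [r2c4∈{2}] nothing but 2 survives at r2c4 ⇒ r2c4=2.
Step 10. [r3c2∈{1}] r3c2's peers cover all but 1 ⇒ r3c2=1.

Answer: 3 2 4 1 / 1 4 3 2 / 4 1 2 3 / 2 3 1 4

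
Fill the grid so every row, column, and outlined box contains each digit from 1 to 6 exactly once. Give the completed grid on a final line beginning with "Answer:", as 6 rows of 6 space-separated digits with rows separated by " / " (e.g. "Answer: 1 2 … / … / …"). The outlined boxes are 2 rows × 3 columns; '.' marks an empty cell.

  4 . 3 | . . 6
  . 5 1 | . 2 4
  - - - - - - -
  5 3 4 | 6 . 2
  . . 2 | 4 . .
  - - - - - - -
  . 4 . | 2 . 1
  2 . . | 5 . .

Step 1. [r6c3∈{6}] r6c3 has the single candidate 6, so r6c3=6.
Step 2. [r4c1∈{1,6}] 1 has one home in col 1: r4c1. So r4c1=1.
Step 3. [r6c6∈{3}] r6c6 is down to just 3. So r6c6=3.
Step 4. [r1c5∈{1,5}] in row 1, 5 fits only at r1c5 ⇒ r1c5=5.
Step 5. [r6c5∈{4}] r6c5 is down to just 4. So r6c5=4.
Step 6. [r4c2∈{6}] r4c2 has the single candidate 6. So r4c2=6.
Step 7. [r2c4∈{3}] r2c4 has the single candidate 3, so r2c4=3.
Step 8. [r3c5∈{1}] r3c5 has the single candidate 1, so r3c5=1.
Step 9. [r5c1∈{3}] nothing but 3 survives at r5c1. So r5c1=3.
Step 10. [r4c6∈{5}] r4c6 is down to just 5 ⇒ r4c6=5.
Step 11. [r6c2∈{1}] r6c2 is down to just 1. So r6c2=1.
Step 12. [r1c4∈{1}] only 1 remains possible at r1c4. So r1c4=1.
Step 13. [r5c3∈{5}] r5c3's peers cover all but 5, so r5c3=5.
Step 14. [r1c2∈{2}] r1c2's peers cover all but 2 ⇒ r1c2=2.
Step 15. [r4c5∈{3}] only 3 remains possible at r4c5 ⇒ r4c5=3.
Step 16. [r2c1∈{6}] r2c1 has the single candidate 6. So r2c1=6.
Step 17. [r5c5∈{6}] nothing but 6 survives at r5c5 ⇒ r5c5=6.

Answer: 4 2 3 1 5 6 / 6 5 1 3 2 4 / 5 3 4 6 1 2 / 1 6 2 4 3 5 / 3 4 5 2 6 1 / 2 1 6 5 4 3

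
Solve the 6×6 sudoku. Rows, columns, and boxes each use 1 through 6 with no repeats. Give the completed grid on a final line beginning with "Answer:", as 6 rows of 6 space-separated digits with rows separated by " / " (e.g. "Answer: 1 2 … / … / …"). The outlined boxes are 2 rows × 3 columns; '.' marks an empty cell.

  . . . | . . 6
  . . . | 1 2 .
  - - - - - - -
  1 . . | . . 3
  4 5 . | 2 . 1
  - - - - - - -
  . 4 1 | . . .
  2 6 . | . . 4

Step 1. [r2c2∈{3}] nothing but 3 survives at r2c2, so r2c2=3.
Step 2. [r1c1∈{5}] only 5 remains possible at r1c1, so r1c1=5.
Step 3. [r4c5∈{6}] only 6 remains possible at r4c5 ⇒ r4c5=6.
Step 4. [r6c3∈{3,5}] col 3 places 5 nowhere but r6c3. So r6c3=5.
Step 5. [r6c4∈{3}] r6c4 has the single candidate 3, so r6c4=3.
Step 6. [r1c4∈{4}] nothing but 4 survives at r1c4, so r1c4=4.
Step 7. [r5c5∈{5}] r5c5's peers cover all but 5. So r5c5=5.
Step 8. [r3c2∈{2}] only 2 remains possible at r3c2, so r3c2=2.
Step 9. [r2c1∈{6}] r2c1 has the single candidate 6, so r2c1=6.
Step 10. [r4c3∈{3}] nothing but 3 survives at r4c3. So r4c3=3.
Step 11. [r3c4∈{5}] only 5 remains possible at r3c4. So r3c4=5.
Step 12. [r5c4∈{6}] r5c4's peers cover all but 6. So r5c4=6.
Step 13. [r3c3∈{6}] only 6 remains possible at r3c3 ⇒ r3c3=6.
Step 14. [r2c3∈{4}] r2c3 is down to just 4, so r2c3=4.
Step 15. [r1c2∈{1}] only 1 remains possible at r1c2. So r1c2=1.
Step 16. [r1c3∈{2}] r1c3's peers cover all but 2 ⇒ r1c3=2.
Step 17. [r3c5∈{4}] r3c5 is down to just 4, so r3c5=4.
Step 18. [r1c5∈{3}] only 3 remains possible at r1c5 ⇒ r1c5=3.
Step 19. [r5c1∈{3}] nothing but 3 survives at r5c1 ⇒ r5c1=3.
Step 20. [r6c5∈{1}] nothing but 1 survives at r6c5. So r6c5=1.
Step 21. [r2c6∈{5}] nothing but 5 survives at r2c6. So r2c6=5.
Step 22. [r5c6∈{2}] r5c6 is down to just 2, so r5c6=2.

Answer: 5 1 2 4 3 6 / 6 3 4 1 2 5 / 1 2 6 5 4 3 / 4 5 3 2 6 1 / 3 4 1 6 5 2 / 2 6 5 3 1 4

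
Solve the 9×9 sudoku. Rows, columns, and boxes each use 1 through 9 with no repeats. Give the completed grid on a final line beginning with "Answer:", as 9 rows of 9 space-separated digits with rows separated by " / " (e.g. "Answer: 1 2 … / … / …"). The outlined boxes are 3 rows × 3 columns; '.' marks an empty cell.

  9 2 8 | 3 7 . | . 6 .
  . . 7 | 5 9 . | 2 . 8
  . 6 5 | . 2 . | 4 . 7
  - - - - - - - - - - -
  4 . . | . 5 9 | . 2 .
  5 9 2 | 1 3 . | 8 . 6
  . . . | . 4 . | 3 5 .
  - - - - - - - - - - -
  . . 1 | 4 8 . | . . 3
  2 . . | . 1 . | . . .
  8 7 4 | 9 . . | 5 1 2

Step 1. [r2c6∈{1,4,6}] in row 2, 6 fits only at r2c6 ⇒ r2c6=6.
Step 2. [r5c6∈{7}] r5c6 has the single candidate 7, so r5c6=7.
Step 3. [r8c3∈{3,6,9}] col 3 places 9 nowhere but r8c3. So r8c3=9.
Step 4. [r8c2∈{3,5}] across box 7, 3 lands solely at r8c2. So r8c2=3.
Step 5. [r4c9∈{1}] only 1 remains possible at r4c9, so r4c9=1.
Step 6. [r7c7∈{6,7,9}] 9 has one home in col 7: r7c7. So r7c7=9.
Step 7. [r3c4∈{8}] r3c4 has the single candidate 8, so r3c4=8.
Step 8. [r8c4∈{6,7}] across col 4, 7 lands solely at r8c4. So r8c4=7.
Step 9. [r6c3∈{6}] nothing but 6 survives at r6c3 ⇒ r6c3=6.
Step 10. [r6c6∈{2,8}] r6c6 is the only open cell in col 6 admitting 8, so r6c6=8.
Step 11. [r3c6∈{1}] r3c6 is down to just 1, so r3c6=1.
Step 12. [r3c1∈{3}] r3c1 is down to just 3. So r3c1=3.
Step 13. [r6c2∈{1}] r6c2 has the single candidate 1, so r6c2=1.
Step 14. [r7c6∈{2,5}] across row 7, 2 lands solely at r7c6. So r7c6=2.
Step 15. [r5c8∈{4}] only 4 remains possible at r5c8 ⇒ r5c8=4.
Step 16. [r4c4∈{6}] r4c4 is down to just 6. So r4c4=6.
Step 17. [r4c2∈{8}] only 8 remains possible at r4c2 ⇒ r4c2=8.
Step 18. [r1c9∈{5}] r1c9's peers cover all but 5. So r1c9=5.
Step 19. [r8c9∈{4}] r8c9 has the single candidate 4 ⇒ r8c9=4.
Step 20. [r7c1∈{6}] r7c1's peers cover all but 6, so r7c1=6.
Step 21. [r7c8∈{7}] r7c8's peers cover all but 7 ⇒ r7c8=7.
Step 22. [r4c7∈{7}] r4c7's peers cover all but 7 ⇒ r4c7=7.
Step 23. [r6c1∈{7}] only 7 remains possible at r6c1. So r6c1=7.
Step 24. [r2c8∈{3}] nothing but 3 survives at r2c8. So r2c8=3.
Step 25. [r1c7∈{1}] nothing but 1 survives at r1c7 ⇒ r1c7=1.
Step 26. [r9c6∈{3}] r9c6's peers cover all but 3 ⇒ r9c6=3.
Step 27. [r6c9∈{9}] nothing but 9 survives at r6c9. So r6c9=9.
Step 28. [r1c6∈{4}] nothing but 4 survives at r1c6, so r1c6=4.
Step 29. [r2c1∈{1}] only 1 remains possible at r2c1 ⇒ r2c1=1.
Step 30. [r9c5∈{6}] nothing but 6 survives at r9c5. So r9c5=6.
Step 31. [r7c2∈{5}] r7c2 is down to just 5. So r7c2=5.
Step 32. [r8c6∈{5}] r8c6's peers cover all but 5, so r8c6=5.
Step 33. [r8c7∈{6}] r8c7 has the single candidate 6 ⇒ r8c7=6.
Step 34. [r6c4∈{2}] r6c4's peers cover all but 2 ⇒ r6c4=2.
Step 35. [r4c3∈{3}] r4c3 has the single candidate 3, so r4c3=3.
Step 36. [r8c8∈{8}] r8c8's peers cover all but 8, so r8c8=8.
Step 37. [r2c2∈{4}] nothing but 4 survives at r2c2 ⇒ r2c2=4.
Step 38. [r3c8∈{9}] nothing but 9 survives at r3c8 ⇒ r3c8=9.

Answer: 9 2 8 3 7 4 1 6 5 / 1 4 7 5 9 6 2 3 8 / 3 6 5 8 2 1 4 9 7 / 4 8 3 6 5 9 7 2 1 / 5 9 2 1 3 7 8 4 6 / 7 1 6 2 4 8 3 5 9 / 6 5 1 4 8 2 9 7 3 / 2 3 9 7 1 5 6 8 4 / 8 7 4 9 6 3 5 1 2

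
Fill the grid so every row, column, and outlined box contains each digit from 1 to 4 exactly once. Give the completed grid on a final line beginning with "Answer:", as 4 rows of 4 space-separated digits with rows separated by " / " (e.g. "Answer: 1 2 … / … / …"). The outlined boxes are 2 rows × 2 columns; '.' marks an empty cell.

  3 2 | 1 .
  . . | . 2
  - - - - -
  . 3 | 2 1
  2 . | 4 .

Step 1. [r2c2∈{1,4}] r2c2 is the only open cell in col 2 admitting 4, so r2c2=4.
Step 2. [r4c2∈{1}] r4c2 is down to just 1 ⇒ r4c2=1.
Step 3. [r1c4∈{4}] only 4 remains possible at r1c4 ⇒ r1c4=4.
Step 4. [r3c1∈{4}] nothing but 4 survives at r3c1. So r3c1=4.
Step 5. [r4c4∈{3}] r4c4's peers cover all but 3 ⇒ r4c4=3.
Step 6. [r2c1∈{1}] r2c1's peers cover all but 1 ⇒ r2c1=1.
Step 7. [r2c3∈{3}] nothing but 3 survives at r2c3 ⇒ r2c3=3.

Answer: 3 2 1 4 / 1 4 3 2 / 4 3 2 1 / 2 1 4 3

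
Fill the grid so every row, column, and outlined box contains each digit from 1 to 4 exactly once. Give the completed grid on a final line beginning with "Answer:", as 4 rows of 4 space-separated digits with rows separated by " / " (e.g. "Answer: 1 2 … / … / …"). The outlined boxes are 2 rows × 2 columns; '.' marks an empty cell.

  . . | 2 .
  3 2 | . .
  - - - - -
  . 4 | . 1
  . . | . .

Step 1. [r2c4∈{4}] r2c4 has the single candidate 4 ⇒ r2c4=4.
Step 2. [r4c2∈{1,3}] in col 2, 3 fits only at r4c2 ⇒ r4c2=3.
Step 3. [r4c1∈{1,2}] row 4 places 1 nowhere but r4c1, so r4c1=1.
Step 4. [r3c3∈{3}] r3c3 has the single candidate 3. So r3c3=3.
Step 5. [r3c1∈{2}] r3c1's peers cover all but 2, so r3c1=2.
Step 6. [r2c3∈{1}] only 1 remains possible at r2c3, so r2c3=1.
Step 7. [r1c2∈{1}] r1c2 is down to just 1 ⇒ r1c2=1.
Step 8. [r4c3∈{4}] nothing but 4 survives at r4c3, so r4c3=4.
Step 9. [r1c1∈{4}] nothing but 4 survives at r1c1, so r1c1=4.
Step 10. [r1c4∈{3}] r1c4 has the single candidate 3, so r1c4=3.
Step 11. [r4c4∈{2}] r4c4 is down to just 2. So r4c4=2.

Answer: 4 1 2 3 / 3 2 1 4 / 2 4 3 1 / 1 3 4 2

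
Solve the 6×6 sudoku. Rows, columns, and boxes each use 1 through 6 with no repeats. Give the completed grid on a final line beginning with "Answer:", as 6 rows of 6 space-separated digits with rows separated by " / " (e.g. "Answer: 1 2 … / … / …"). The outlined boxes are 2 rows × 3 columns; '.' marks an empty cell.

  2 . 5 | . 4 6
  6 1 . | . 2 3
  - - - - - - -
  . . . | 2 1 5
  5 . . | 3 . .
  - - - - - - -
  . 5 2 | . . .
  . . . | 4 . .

Step 1. [r4c5∈{6}] r4c5 is down to just 6. So r4c5=6.
Step 2. [r5c6∈{1}] r5c6 is down to just 1. So r5c6=1.
Step 3. [r2c3∈{4}] r2c3's peers cover all but 4, so r2c3=4.
Step 4. [r5c1∈{3,4}] r5c1 is the only open cell in row 5 admitting 4, so r5c1=4.
Step 5. [r3c1∈{3}] r3c1 is down to just 3. So r3c1=3.
Step 6. [r6c3∈{1,3,6}] r6c3 is the only open cell in col 3 admitting 3. So r6c3=3.
Step 7. [r3c2∈{4,6}] across row 3, 4 lands solely at r3c2, so r3c2=4.
Step 8. [r1c4∈{1}] nothing but 1 survives at r1c4, so r1c4=1.
Step 9. [r6c5∈{5}] r6c5's peers cover all but 5, so r6c5=5.
Step 10. [r4c2∈{2}] r4c2 is down to just 2, so r4c2=2.
Step 11. [r1c2∈{3}] r1c2 is down to just 3, so r1c2=3.
Step 12. [r6c1∈{1}] r6c1 is down to just 1. So r6c1=1.
Step 13. [r2c4∈{5}] nothing but 5 survives at r2c4, so r2c4=5.
Step 14. [r6c2∈{6}] nothing but 6 survives at r6c2, so r6c2=6.
Step 15. [r6c6∈{2}] only 2 remains possible at r6c6 ⇒ r6c6=2.
Step 16. [r5c4∈{6}] r5c4 is down to just 6. So r5c4=6.
Step 17. [r4c6∈{4}] r4c6 has the single candidate 4. So r4c6=4.
Step 18. [r5c5∈{3}] nothing but 3 survives at r5c5, so r5c5=3.
Step 19. [r3c3∈{6}] only 6 remains possible at r3c3. So r3c3=6.
Step 20. [r4c3∈{1}] r4c3's peers cover all but 1, so r4c3=1.

Answer: 2 3 5 1 4 6 / 6 1 4 5 2 3 / 3 4 6 2 1 5 / 5 2 1 3 6 4 / 4 5 2 6 3 1 / 1 6 3 4 5 2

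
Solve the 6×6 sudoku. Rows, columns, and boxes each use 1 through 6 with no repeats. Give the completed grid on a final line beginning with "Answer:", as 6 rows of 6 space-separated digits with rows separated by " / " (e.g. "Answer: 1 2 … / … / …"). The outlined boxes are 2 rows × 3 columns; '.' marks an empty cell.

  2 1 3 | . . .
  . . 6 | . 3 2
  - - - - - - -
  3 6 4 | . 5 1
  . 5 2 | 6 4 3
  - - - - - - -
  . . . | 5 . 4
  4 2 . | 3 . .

Step 1. [r1c5∈{6}] r1c5 has the single candidate 6 ⇒ r1c5=6.
Step 2. [r5c3∈{1}] nothing but 1 survives at r5c3. So r5c3=1.
Step 3. [r1c4∈{4}] only 4 remains possible at r1c4, so r1c4=4.
Step 4. [r2c1∈{5}] only 5 remains possible at r2c1, so r2c1=5.
Step 5. [r1c6∈{5}] r1c6's peers cover all but 5. So r1c6=5.
Step 6. [r6c6∈{6}] r6c6 is down to just 6, so r6c6=6.
Step 7. [r5c5∈{2}] r5c5's peers cover all but 2. So r5c5=2.
Step 8. [r5c2∈{3}] r5c2 is down to just 3 ⇒ r5c2=3.
Step 9. [r2c4∈{1}] only 1 remains possible at r2c4, so r2c4=1.
Step 10. [r2c2∈{4}] only 4 remains possible at r2c2. So r2c2=4.
Step 11. [r5c1∈{6}] nothing but 6 survives at r5c1. So r5c1=6.
Step 12. [r3c4∈{2}] r3c4's peers cover all but 2 ⇒ r3c4=2.
Step 13. [r6c3∈{5}] nothing but 5 survives at r6c3 ⇒ r6c3=5.
Step 14. [r4c1∈{1}] nothing but 1 survives at r4c1. So r4c1=1.
Step 15. [r6c5∈{1}] nothing but 1 survives at r6c5, so r6c5=1.

Answer: 2 1 3 4 6 5 / 5 4 6 1 3 2 / 3 6 4 2 5 1 / 1 5 2 6 4 3 / 6 3 1 5 2 4 / 4 2 5 3 1 6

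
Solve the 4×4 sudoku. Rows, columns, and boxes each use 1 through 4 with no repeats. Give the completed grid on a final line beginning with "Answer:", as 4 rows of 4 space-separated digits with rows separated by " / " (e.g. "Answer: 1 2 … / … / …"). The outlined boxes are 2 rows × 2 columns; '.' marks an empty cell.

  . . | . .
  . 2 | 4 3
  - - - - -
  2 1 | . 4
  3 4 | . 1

Step 1. [r1c3∈{1,2}] across col 3, 1 lands solely at r1c3 ⇒ r1c3=1.
Step 2. [r1c4∈{2}] r1c4 is down to just 2 ⇒ r1c4=2.
Step 3. [r2c1∈{1}] only 1 remains possible at r2c1. So r2c1=1.
Step 4. [r3c3∈{3}] r3c3 has the single candidate 3 ⇒ r3c3=3.
Step 5. [r1c1∈{4}] only 4 remains possible at r1c1. So r1c1=4.
Step 6. [r4c3∈{2}] r4c3's peers cover all but 2 ⇒ r4c3=2.
Step 7. [r1c2∈{3}] r1c2 is down to just 3, so r1c2=3.

Answer: 4 3 1 2 / 1 2 4 3 / 2 1 3 4 / 3 4 2 1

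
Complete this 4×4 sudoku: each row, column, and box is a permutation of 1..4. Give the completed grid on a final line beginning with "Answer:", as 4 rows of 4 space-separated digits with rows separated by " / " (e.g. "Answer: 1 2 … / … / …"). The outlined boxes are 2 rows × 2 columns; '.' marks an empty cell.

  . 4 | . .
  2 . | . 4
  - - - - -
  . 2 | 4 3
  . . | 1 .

Step 1. [r1c4∈{1,2}] col 4 places 1 nowhere but r1c4 ⇒ r1c4=1.
Step 2. [r1c1∈{3}] only 3 remains possible at r1c1 ⇒ r1c1=3.
Step 3. [r1c3∈{2}] r1c3's peers cover all but 2, so r1c3=2.
Step 4. [r2c2∈{1}] nothing but 1 survives at r2c2, so r2c2=1.
Step 5. [r2c3∈{3}] r2c3's peers cover all but 3. So r2c3=3.
Step 6. [r4c2∈{3}] only 3 remains possible at r4c2 ⇒ r4c2=3.
Step 7. [r3c1∈{1}] r3c1's peers cover all but 1. So r3c1=1.
Step 8. [r4c4∈{2}] r4c4 is down to just 2. So r4c4=2.
Step 9. [r4c1∈{4}] only 4 remains possible at r4c1 ⇒ r4c1=4.

Answer: 3 4 2 1 / 2 1 3 4 / 1 2 4 3 / 4 3 1 2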